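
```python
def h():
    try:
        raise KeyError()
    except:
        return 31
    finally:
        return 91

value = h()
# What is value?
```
91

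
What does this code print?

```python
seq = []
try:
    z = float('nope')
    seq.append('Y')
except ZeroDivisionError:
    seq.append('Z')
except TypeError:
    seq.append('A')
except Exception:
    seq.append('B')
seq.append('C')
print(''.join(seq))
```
BC

ValueError not specifically caught, falls to Exception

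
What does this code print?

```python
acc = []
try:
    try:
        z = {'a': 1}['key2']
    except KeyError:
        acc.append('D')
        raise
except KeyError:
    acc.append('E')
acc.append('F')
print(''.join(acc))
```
DEF

raise without argument re-raises current exception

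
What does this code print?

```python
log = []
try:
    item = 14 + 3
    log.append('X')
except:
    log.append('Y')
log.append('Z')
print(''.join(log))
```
XZ

No exception, try block completes normally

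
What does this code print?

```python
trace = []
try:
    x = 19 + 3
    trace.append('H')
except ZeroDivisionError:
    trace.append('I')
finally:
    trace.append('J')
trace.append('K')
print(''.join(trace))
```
HJK

finally runs after normal execution too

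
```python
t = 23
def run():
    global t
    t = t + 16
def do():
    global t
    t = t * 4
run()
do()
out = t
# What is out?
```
156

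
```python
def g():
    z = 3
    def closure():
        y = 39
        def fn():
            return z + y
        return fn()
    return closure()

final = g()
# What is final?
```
42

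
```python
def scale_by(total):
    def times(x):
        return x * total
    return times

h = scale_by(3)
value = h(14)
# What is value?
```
42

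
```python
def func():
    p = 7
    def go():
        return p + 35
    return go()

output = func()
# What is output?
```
42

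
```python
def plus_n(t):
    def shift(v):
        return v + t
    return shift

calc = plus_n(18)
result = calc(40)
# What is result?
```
58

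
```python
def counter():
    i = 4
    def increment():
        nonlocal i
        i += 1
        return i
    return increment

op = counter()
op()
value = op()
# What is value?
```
6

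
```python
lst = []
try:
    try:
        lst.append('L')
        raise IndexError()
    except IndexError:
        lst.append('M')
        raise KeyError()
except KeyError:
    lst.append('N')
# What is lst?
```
['L', 'M', 'N']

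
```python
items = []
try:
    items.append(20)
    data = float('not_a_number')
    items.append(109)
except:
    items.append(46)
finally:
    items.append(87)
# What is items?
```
[20, 46, 87]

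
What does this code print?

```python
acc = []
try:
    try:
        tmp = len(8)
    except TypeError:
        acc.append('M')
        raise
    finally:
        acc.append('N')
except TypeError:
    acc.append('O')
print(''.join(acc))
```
MNO

finally runs before re-raised exception propagates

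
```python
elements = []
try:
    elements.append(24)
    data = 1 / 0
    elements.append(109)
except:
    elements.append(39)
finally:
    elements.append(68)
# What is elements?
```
[24, 39, 68]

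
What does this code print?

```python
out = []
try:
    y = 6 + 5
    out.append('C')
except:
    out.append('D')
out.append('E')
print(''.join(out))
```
CE

No exception, try block completes normally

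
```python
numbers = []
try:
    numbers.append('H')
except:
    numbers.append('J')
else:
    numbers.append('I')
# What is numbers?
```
['H', 'I']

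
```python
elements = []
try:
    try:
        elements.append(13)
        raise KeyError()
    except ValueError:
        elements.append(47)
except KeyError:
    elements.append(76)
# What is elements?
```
[13, 76]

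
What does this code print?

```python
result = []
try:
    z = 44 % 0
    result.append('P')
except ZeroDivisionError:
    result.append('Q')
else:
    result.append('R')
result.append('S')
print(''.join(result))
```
QS

else block skipped when exception is caught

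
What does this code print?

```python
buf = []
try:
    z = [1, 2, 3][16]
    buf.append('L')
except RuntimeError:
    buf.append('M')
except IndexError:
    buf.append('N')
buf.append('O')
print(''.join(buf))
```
NO

IndexError is caught by its specific handler, not RuntimeError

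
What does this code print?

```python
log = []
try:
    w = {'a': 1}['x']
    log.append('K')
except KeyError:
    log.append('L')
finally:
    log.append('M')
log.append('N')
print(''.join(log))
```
LMN

finally always runs, even after exception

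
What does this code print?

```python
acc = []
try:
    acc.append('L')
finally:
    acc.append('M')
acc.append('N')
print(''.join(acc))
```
LMN

try/finally without except, no exception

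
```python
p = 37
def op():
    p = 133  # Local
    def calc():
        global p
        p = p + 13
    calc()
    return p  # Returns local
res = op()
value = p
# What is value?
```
50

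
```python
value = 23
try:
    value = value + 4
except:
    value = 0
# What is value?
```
27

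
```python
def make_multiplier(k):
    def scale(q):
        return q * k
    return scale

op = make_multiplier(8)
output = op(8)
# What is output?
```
64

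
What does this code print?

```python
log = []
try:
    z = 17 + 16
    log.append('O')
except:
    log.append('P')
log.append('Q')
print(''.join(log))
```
OQ

No exception, try block completes normally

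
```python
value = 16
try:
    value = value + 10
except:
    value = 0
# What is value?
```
26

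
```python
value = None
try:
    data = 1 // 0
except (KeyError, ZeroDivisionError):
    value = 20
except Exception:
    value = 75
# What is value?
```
20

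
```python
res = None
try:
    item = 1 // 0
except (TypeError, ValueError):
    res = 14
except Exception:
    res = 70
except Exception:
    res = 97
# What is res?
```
70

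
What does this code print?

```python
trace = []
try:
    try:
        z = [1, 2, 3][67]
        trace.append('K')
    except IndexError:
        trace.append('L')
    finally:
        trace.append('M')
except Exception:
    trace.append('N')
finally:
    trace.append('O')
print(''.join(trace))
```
LMO

Both finally blocks run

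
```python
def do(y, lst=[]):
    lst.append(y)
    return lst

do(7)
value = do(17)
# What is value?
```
[7, 17]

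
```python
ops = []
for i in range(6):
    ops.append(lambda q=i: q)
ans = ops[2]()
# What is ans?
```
2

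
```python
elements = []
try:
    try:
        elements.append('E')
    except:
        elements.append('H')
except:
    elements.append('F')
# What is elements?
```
['E']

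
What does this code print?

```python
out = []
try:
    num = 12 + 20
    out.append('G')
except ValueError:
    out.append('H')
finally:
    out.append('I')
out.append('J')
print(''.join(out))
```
GIJ

finally runs after normal execution too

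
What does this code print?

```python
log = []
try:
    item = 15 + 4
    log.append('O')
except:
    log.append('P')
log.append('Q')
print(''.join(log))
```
OQ

No exception, try block completes normally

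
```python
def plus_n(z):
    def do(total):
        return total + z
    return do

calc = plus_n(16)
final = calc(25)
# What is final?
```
41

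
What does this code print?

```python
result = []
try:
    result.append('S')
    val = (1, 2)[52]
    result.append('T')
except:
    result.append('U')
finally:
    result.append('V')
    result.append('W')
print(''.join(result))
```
SUVW

Code before exception runs, then except, then all of finally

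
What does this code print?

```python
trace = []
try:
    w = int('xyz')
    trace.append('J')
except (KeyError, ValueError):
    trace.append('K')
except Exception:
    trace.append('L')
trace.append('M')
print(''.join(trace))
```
KM

ValueError matches tuple containing it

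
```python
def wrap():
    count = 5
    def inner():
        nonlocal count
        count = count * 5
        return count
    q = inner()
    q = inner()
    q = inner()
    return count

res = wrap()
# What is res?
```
625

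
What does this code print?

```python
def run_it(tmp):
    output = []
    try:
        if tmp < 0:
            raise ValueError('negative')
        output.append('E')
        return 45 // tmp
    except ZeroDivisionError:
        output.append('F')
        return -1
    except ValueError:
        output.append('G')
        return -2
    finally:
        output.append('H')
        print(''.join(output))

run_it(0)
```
EFH

tmp=0 causes ZeroDivisionError, caught, finally prints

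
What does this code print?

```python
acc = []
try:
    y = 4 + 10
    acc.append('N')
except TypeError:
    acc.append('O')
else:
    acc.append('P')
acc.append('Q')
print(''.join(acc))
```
NPQ

else block runs when no exception occurs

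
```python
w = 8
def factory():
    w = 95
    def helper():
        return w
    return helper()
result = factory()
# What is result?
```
95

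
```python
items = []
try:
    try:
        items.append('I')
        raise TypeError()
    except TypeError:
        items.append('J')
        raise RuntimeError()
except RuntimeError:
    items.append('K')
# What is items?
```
['I', 'J', 'K']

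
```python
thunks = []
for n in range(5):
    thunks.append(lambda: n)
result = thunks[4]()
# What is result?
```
4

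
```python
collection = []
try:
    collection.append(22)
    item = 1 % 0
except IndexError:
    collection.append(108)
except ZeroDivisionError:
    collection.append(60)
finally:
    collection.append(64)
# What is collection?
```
[22, 60, 64]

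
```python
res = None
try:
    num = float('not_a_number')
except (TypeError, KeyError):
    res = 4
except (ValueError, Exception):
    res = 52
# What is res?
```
52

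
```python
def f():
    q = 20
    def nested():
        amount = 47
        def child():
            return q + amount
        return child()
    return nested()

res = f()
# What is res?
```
67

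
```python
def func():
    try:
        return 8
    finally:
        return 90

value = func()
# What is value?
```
90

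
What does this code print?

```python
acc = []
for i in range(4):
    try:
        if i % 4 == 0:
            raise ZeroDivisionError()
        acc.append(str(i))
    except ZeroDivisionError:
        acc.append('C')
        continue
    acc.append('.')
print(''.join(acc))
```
C1.2.3.

continue in except skips rest of loop body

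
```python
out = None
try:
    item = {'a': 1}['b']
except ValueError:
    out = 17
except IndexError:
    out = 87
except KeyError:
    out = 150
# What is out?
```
150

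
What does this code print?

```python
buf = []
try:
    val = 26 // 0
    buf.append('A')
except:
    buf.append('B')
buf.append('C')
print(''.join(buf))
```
BC

Exception raised in try, caught by bare except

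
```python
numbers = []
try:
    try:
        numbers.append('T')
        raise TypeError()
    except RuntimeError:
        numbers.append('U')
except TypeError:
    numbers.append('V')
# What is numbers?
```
['T', 'V']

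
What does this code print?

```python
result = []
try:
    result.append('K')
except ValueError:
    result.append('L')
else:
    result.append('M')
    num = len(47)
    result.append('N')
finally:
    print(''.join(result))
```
KM

Try succeeds, else appends 'M', TypeError in else is uncaught, finally prints before exception propagates ('N' never appended)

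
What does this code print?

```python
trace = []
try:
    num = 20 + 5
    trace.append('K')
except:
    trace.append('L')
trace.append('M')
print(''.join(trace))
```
KM

No exception, try block completes normally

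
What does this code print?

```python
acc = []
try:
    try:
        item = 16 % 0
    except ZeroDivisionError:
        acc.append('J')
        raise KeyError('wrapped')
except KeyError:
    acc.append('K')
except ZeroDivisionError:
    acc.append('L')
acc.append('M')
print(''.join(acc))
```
JKM

KeyError raised and caught, original ZeroDivisionError not re-raised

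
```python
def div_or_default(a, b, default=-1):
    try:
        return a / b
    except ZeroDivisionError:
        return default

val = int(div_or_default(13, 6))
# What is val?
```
2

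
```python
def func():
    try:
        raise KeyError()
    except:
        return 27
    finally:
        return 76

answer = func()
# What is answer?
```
76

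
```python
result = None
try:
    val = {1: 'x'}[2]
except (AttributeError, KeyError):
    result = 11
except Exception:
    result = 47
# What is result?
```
11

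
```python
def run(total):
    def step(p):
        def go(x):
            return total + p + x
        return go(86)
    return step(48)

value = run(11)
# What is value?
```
145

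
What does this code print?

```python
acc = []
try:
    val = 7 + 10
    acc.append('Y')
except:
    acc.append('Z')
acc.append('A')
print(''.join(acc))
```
YA

No exception, try block completes normally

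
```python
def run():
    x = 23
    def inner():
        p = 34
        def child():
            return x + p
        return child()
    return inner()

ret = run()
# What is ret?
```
57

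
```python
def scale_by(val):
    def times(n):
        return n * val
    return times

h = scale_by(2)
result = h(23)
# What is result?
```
46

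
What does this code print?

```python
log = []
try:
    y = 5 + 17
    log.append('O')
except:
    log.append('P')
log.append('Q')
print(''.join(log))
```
OQ

No exception, try block completes normally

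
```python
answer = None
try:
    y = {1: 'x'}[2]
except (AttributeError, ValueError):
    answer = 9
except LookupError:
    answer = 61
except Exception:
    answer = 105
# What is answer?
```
61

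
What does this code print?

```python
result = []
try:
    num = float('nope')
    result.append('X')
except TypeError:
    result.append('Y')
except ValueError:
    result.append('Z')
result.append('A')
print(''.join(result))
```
ZA

ValueError is caught by its specific handler, not TypeError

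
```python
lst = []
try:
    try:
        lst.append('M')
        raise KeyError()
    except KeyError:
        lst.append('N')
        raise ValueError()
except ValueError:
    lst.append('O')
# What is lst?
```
['M', 'N', 'O']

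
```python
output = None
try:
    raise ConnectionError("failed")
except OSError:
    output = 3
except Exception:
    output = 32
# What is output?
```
3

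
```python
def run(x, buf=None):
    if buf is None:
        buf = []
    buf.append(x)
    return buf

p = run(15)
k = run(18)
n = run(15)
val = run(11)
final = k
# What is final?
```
[18]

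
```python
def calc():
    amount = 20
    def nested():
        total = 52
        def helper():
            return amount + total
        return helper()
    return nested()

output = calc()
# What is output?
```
72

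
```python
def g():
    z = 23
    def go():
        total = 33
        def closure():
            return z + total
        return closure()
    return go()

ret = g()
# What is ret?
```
56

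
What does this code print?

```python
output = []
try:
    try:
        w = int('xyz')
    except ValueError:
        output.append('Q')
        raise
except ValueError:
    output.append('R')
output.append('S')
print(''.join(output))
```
QRS

raise without argument re-raises current exception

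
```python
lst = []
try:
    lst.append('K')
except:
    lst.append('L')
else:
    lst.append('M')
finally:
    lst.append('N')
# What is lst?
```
['K', 'M', 'N']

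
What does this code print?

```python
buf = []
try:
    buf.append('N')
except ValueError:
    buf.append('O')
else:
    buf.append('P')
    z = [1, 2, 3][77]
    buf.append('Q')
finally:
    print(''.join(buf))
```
NP

Try succeeds, else appends 'P', IndexError in else is uncaught, finally prints before exception propagates ('Q' never appended)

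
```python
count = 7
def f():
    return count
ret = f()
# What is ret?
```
7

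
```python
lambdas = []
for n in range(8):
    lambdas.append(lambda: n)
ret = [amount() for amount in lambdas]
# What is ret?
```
[7, 7, 7, 7, 7, 7, 7, 7]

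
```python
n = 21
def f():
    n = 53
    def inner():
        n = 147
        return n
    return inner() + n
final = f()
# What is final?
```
200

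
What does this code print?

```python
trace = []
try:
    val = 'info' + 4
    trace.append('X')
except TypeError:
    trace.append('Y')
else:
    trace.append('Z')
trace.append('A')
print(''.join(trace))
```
YA

else block skipped when exception is caught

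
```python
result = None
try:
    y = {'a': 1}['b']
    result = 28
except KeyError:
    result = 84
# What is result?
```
84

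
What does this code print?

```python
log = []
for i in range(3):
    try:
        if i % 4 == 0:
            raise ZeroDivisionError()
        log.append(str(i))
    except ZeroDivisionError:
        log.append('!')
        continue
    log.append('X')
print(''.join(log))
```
!1X2X

continue in except skips rest of loop body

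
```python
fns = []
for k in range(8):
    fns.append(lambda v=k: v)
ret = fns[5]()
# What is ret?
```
5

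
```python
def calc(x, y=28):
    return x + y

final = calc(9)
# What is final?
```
37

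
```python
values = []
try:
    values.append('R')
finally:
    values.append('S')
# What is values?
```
['R', 'S']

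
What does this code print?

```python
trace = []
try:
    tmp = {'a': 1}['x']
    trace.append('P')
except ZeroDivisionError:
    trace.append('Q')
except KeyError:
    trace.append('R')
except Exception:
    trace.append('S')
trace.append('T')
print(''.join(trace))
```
RT

KeyError matches before generic Exception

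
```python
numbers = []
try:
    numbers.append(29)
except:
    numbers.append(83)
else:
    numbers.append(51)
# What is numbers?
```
[29, 51]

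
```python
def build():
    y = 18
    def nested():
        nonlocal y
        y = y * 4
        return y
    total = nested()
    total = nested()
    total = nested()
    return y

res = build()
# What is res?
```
1152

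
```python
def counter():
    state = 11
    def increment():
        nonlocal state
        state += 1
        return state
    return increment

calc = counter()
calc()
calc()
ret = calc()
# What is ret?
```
14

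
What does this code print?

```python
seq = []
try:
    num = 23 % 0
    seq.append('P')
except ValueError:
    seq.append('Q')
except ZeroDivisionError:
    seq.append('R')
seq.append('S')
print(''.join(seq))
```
RS

ZeroDivisionError is caught by its specific handler, not ValueError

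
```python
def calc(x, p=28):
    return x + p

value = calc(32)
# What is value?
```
60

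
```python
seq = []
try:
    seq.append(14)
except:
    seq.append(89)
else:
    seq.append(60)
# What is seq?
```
[14, 60]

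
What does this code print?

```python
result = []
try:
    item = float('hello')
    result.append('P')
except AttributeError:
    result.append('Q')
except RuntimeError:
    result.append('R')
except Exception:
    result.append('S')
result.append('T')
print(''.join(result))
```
ST

ValueError not specifically caught, falls to Exception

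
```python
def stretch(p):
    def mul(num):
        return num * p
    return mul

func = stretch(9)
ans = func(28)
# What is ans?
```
252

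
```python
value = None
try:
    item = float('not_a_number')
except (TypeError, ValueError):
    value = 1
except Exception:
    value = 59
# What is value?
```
1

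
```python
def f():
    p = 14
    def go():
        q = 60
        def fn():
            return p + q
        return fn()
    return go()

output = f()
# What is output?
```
74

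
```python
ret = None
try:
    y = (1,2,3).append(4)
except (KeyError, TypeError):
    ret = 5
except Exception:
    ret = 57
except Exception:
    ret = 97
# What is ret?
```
57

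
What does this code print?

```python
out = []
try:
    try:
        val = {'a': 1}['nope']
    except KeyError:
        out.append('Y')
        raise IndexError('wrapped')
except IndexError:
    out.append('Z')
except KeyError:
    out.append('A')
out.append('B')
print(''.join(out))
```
YZB

IndexError raised and caught, original KeyError not re-raised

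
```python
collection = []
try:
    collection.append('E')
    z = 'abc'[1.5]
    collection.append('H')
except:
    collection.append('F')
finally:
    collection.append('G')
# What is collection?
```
['E', 'F', 'G']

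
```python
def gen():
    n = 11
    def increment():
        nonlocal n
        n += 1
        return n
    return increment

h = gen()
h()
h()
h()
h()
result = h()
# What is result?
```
16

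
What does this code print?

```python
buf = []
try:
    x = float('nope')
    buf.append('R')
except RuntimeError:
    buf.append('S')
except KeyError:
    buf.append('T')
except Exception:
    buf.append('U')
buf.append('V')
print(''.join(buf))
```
UV

ValueError not specifically caught, falls to Exception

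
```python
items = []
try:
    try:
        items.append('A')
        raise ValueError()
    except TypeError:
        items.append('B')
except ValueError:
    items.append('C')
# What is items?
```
['A', 'C']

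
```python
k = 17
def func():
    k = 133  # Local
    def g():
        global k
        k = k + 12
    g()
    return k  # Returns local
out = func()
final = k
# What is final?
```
29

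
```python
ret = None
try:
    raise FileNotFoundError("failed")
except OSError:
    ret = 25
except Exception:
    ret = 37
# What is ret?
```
25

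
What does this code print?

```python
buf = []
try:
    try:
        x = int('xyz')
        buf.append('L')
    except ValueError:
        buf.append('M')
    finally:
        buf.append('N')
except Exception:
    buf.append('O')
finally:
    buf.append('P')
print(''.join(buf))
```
MNP

Both finally blocks run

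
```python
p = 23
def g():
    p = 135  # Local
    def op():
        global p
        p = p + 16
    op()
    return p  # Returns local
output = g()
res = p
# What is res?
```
39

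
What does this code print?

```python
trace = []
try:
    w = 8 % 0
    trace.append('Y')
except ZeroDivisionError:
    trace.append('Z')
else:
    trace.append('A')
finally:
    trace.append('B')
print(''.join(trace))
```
ZB

Exception: except runs, else skipped, finally runs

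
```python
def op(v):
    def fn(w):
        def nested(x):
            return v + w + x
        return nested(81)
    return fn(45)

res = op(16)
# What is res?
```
142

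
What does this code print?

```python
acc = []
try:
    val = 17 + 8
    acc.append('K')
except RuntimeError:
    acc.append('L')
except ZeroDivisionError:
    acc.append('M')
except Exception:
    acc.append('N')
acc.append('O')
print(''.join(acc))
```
KO

No exception, try block completes normally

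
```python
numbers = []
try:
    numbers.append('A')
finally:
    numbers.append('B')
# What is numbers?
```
['A', 'B']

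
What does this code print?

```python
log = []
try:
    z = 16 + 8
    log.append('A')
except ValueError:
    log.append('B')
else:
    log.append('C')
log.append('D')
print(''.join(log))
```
ACD

else block runs when no exception occurs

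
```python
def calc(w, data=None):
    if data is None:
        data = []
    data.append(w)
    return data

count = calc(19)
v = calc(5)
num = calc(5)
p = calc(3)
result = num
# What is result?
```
[5]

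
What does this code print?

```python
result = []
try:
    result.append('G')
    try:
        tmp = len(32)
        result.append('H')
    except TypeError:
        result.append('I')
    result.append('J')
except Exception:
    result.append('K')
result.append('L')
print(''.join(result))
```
GIJL

Inner exception caught by inner handler, outer continues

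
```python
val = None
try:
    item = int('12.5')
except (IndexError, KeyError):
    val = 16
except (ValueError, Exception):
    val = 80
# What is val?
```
80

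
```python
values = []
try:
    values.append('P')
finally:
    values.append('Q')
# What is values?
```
['P', 'Q']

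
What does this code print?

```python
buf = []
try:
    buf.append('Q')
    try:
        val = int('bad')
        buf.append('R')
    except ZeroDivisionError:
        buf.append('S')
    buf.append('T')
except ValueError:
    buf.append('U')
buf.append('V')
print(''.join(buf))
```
QUV

Inner handler doesn't match, propagates to outer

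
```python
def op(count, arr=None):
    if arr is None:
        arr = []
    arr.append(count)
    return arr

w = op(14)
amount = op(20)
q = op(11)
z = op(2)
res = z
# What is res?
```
[2]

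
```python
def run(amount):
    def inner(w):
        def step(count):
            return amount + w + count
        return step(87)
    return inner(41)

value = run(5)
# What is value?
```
133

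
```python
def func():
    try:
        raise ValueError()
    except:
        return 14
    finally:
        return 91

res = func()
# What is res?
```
91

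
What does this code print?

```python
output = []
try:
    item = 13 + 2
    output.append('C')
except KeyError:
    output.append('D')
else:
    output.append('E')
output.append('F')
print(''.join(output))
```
CEF

else block runs when no exception occurs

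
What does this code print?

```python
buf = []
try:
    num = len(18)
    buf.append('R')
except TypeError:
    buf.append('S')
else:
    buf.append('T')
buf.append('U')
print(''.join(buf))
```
SU

else block skipped when exception is caught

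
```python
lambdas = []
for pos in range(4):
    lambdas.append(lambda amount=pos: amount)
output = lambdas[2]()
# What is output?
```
2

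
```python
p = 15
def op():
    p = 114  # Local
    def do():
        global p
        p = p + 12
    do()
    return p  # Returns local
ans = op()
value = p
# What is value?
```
27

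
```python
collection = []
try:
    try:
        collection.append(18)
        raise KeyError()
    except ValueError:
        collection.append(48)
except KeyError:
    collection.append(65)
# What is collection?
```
[18, 65]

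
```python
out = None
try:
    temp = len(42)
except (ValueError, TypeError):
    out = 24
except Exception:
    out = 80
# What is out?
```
24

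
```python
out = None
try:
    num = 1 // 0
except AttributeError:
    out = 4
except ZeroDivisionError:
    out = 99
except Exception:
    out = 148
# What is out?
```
99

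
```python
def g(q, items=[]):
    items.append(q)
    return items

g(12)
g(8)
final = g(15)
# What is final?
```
[12, 8, 15]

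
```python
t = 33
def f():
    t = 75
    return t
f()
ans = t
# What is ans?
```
33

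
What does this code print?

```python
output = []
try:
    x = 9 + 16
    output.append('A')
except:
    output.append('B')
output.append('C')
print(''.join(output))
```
AC

No exception, try block completes normally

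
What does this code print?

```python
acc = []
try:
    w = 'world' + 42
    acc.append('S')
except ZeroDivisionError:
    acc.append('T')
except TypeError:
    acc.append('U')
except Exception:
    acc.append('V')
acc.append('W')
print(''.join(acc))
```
UW

TypeError matches before generic Exception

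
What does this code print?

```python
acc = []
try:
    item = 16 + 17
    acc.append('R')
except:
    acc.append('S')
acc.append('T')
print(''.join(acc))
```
RT

No exception, try block completes normally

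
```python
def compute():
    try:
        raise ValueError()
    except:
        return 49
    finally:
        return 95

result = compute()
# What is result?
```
95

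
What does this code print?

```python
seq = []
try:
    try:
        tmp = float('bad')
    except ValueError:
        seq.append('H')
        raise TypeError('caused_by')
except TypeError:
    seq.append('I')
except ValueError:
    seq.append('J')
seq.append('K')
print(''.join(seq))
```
HIK

TypeError raised and caught, original ValueError not re-raised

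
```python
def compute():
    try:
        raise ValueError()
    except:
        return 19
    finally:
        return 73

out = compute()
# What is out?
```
73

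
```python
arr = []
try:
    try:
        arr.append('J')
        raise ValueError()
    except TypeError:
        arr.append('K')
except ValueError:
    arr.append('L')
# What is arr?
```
['J', 'L']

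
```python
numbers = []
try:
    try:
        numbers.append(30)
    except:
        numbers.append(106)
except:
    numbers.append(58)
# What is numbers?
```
[30]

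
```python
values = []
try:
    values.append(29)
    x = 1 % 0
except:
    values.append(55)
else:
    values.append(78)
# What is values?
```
[29, 55]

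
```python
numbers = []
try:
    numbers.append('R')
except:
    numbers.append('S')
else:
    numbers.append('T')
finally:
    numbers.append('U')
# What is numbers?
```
['R', 'T', 'U']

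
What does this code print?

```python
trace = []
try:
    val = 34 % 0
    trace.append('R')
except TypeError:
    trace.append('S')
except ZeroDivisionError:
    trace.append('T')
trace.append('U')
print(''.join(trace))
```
TU

ZeroDivisionError is caught by its specific handler, not TypeError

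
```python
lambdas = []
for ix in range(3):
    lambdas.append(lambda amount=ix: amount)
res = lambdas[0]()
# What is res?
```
0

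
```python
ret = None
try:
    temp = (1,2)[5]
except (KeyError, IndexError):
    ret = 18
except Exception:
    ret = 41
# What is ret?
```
18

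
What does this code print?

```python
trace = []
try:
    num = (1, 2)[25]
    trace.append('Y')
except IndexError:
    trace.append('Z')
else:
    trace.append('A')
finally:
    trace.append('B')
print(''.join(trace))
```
ZB

Exception: except runs, else skipped, finally runs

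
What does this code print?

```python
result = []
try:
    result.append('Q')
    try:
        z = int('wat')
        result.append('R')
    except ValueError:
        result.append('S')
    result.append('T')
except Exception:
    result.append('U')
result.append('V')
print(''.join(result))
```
QSTV

Inner exception caught by inner handler, outer continues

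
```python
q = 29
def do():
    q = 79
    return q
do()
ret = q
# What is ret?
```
29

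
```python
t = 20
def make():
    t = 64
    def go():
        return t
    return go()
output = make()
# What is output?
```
64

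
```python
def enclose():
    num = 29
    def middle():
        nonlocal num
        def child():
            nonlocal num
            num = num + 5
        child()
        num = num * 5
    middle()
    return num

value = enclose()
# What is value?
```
170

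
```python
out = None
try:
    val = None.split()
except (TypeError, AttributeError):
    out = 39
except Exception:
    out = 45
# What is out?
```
39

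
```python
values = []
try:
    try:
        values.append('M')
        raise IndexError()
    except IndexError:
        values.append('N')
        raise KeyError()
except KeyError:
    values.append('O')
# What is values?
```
['M', 'N', 'O']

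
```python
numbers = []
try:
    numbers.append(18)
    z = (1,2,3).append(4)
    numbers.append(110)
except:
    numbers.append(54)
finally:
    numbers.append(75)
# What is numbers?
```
[18, 54, 75]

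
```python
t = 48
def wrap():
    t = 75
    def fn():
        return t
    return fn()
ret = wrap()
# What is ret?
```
75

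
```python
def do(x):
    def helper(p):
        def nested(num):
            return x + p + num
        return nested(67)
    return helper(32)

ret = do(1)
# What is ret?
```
100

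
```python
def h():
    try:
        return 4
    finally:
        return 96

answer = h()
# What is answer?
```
96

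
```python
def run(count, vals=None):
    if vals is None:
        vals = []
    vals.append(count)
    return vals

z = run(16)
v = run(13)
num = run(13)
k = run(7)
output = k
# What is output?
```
[7]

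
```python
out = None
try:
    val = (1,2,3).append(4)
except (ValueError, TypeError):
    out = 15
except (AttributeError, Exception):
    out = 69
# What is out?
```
69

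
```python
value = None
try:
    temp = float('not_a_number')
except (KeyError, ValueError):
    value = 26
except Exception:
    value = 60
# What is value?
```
26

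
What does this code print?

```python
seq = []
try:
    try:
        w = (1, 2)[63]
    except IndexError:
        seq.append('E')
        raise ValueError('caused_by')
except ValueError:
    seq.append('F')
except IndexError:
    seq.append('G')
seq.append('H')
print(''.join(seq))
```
EFH

ValueError raised and caught, original IndexError not re-raised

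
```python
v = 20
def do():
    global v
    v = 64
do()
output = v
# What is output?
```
64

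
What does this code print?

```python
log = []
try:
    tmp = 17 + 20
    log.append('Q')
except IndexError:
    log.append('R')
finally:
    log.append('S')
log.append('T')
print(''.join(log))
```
QST

finally runs after normal execution too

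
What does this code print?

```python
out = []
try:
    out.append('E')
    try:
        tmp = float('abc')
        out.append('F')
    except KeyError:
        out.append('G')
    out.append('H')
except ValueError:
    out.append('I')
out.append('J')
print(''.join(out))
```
EIJ

Inner handler doesn't match, propagates to outer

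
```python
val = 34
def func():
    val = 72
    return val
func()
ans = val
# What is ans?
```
34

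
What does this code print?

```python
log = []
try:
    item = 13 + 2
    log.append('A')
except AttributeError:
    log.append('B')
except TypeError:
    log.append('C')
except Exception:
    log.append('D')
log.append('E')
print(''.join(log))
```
AE

No exception, try block completes normally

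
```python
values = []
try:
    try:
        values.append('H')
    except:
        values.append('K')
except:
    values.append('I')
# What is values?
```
['H']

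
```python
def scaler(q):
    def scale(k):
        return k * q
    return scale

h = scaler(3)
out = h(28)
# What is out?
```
84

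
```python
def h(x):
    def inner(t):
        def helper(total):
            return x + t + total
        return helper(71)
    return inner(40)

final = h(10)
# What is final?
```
121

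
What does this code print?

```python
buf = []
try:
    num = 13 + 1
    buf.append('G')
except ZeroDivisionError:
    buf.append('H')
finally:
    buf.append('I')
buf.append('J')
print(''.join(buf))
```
GIJ

finally runs after normal execution too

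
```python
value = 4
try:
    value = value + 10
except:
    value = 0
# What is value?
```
14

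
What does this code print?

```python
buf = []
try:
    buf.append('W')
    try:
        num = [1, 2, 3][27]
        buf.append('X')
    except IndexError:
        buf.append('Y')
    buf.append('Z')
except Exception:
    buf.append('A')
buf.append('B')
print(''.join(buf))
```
WYZB

Inner exception caught by inner handler, outer continues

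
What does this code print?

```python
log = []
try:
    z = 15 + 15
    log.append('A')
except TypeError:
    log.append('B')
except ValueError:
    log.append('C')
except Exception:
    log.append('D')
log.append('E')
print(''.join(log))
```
AE

No exception, try block completes normally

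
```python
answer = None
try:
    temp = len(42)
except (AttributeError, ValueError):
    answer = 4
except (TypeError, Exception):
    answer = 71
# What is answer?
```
71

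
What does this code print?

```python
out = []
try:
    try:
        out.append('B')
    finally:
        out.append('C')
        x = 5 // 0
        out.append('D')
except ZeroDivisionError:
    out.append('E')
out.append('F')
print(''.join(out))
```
BCEF

Exception in inner finally caught by outer except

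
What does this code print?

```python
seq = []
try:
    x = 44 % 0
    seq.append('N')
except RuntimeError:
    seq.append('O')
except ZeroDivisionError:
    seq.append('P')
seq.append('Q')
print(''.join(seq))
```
PQ

ZeroDivisionError is caught by its specific handler, not RuntimeError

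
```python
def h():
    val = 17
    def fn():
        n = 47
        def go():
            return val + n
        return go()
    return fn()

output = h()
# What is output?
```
64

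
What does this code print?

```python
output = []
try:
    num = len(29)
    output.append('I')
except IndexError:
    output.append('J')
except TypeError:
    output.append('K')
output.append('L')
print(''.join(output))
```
KL

TypeError is caught by its specific handler, not IndexError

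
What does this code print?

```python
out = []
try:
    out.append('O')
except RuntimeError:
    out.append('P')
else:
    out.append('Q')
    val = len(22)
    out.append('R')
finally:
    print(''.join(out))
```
OQ

Try succeeds, else appends 'Q', TypeError in else is uncaught, finally prints before exception propagates ('R' never appended)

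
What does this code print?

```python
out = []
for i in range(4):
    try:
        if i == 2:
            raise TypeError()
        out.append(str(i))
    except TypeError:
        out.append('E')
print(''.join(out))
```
01E3

Exception on i=2 caught, loop continues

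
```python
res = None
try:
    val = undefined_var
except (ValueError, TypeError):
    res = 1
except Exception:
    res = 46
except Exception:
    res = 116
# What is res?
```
46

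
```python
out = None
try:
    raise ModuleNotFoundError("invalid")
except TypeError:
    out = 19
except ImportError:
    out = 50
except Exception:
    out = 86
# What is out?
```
50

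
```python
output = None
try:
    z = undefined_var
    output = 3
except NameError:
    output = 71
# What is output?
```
71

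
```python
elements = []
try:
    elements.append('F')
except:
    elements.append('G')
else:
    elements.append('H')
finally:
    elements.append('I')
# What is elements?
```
['F', 'H', 'I']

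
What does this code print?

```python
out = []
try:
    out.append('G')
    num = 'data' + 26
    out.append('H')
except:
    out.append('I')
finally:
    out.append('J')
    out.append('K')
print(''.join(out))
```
GIJK

Code before exception runs, then except, then all of finally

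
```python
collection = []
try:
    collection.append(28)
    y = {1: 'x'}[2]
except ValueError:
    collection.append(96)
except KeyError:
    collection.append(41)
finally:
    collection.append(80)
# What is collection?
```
[28, 41, 80]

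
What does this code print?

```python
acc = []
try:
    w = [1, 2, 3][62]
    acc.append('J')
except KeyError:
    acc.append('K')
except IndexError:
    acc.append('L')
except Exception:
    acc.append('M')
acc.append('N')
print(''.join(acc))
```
LN

IndexError matches before generic Exception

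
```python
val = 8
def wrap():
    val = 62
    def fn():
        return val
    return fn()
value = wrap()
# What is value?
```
62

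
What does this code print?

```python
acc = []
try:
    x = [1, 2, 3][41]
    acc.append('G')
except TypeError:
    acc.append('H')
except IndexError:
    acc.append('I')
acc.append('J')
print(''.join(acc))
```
IJ

IndexError is caught by its specific handler, not TypeError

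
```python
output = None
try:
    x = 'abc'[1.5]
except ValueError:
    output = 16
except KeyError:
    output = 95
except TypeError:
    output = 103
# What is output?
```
103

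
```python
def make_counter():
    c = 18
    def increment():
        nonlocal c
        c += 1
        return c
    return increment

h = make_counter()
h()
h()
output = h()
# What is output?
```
21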